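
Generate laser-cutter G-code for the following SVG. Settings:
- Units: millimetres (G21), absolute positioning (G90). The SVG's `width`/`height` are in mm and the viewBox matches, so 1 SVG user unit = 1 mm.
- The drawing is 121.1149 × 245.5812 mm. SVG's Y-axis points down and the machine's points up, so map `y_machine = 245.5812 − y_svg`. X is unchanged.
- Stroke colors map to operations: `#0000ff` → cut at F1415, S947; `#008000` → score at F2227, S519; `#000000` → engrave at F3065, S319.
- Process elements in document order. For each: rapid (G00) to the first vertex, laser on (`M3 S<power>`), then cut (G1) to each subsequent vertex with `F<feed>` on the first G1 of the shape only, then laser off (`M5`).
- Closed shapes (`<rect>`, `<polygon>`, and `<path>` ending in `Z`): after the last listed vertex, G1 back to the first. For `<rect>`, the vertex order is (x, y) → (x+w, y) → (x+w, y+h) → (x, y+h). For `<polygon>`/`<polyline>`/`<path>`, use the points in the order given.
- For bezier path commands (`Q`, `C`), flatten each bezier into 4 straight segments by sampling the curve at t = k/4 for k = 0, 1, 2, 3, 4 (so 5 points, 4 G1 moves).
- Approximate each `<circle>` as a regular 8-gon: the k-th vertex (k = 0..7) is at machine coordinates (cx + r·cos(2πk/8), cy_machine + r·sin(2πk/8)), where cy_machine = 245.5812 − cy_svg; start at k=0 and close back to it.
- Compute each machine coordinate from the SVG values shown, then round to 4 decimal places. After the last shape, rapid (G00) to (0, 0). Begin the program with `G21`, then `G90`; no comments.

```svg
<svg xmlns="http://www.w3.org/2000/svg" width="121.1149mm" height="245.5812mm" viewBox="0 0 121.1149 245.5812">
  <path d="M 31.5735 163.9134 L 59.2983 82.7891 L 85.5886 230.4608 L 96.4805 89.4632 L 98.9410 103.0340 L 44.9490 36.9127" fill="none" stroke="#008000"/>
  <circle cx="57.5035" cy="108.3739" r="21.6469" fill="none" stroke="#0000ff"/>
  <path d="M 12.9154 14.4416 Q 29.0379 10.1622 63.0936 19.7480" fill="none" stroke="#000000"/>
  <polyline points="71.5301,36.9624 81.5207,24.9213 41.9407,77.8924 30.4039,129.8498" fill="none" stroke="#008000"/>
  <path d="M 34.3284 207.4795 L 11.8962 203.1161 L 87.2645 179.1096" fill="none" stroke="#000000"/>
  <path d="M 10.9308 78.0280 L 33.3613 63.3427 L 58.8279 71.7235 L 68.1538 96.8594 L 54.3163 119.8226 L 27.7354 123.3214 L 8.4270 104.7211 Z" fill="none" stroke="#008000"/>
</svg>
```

G21
G90
G00 X31.5735 Y81.6678
M3 S519
G1 X59.2983 Y162.7921 F2227
G1 X85.5886 Y15.1204
G1 X96.4805 Y156.1180
G1 X98.9410 Y142.5472
G1 X44.9490 Y208.6685
M5
G00 X79.1504 Y137.2073
M3 S947
G1 X72.8102 Y152.5140 F1415
G1 X57.5035 Y158.8542
G1 X42.1968 Y152.5140
G1 X35.8566 Y137.2073
G1 X42.1968 Y121.9006
G1 X57.5035 Y115.5604
G1 X72.8102 Y121.9006
G1 X79.1504 Y137.2073
M5
G00 X12.9154 Y231.1396
M3 S319
G1 X22.0975 Y232.4127 F3065
G1 X33.5212 Y231.9527
G1 X47.1866 Y229.7595
G1 X63.0936 Y225.8332
M5
G00 X71.5301 Y208.6188
M3 S519
G1 X81.5207 Y220.6599 F2227
G1 X41.9407 Y167.6888
G1 X30.4039 Y115.7314
M5
G00 X34.3284 Y38.1017
M3 S319
G1 X11.8962 Y42.4651 F3065
G1 X87.2645 Y66.4716
M5
G00 X10.9308 Y167.5532
M3 S519
G1 X33.3613 Y182.2385 F2227
G1 X58.8279 Y173.8577
G1 X68.1538 Y148.7218
G1 X54.3163 Y125.7586
G1 X27.7354 Y122.2598
G1 X8.4270 Y140.8601
G1 X10.9308 Y167.5532
M5
G00 X0.0000 Y0.0000

Since the viewBox matches the mm dimensions, user units are millimetres directly. The only transform is the Y-flip y_m = 245.5812 − y_svg.

Shape 1 is a open polyline drawn with `<path>`. Its stroke #008000 means score at S519, F2227. After flipping Y the toolpath is (31.5735,81.6678) → (59.2983,162.7921) → (85.5886,15.1204) → (96.4805,156.1180) → (98.9410,142.5472) → (44.9490,208.6685).

Shape 2 is a circle drawn with `<circle>`. Its stroke #0000ff means cut at S947, F1415. After flipping Y the toolpath is (79.1504,137.2073) → (72.8102,152.5140) → (57.5035,158.8542) → (42.1968,152.5140) → (35.8566,137.2073) → (42.1968,121.9006) → (57.5035,115.5604) → (72.8102,121.9006) → (79.1504,137.2073), returning to the start.

Shape 3 is a quadratic bezier drawn with `<path>`. Its stroke #000000 means engrave at S319, F3065. After flipping Y the toolpath is (12.9154,231.1396) → (22.0975,232.4127) → (33.5212,231.9527) → (47.1866,229.7595) → (63.0936,225.8332).

Shape 4 is a open polyline drawn with `<polyline>`. Its stroke #008000 means score at S519, F2227. After flipping Y the toolpath is (71.5301,208.6188) → (81.5207,220.6599) → (41.9407,167.6888) → (30.4039,115.7314).

Shape 5 is a open polyline drawn with `<path>`. Its stroke #000000 means engrave at S319, F3065. After flipping Y the toolpath is (34.3284,38.1017) → (11.8962,42.4651) → (87.2645,66.4716).

Shape 6 is a regular polygon drawn with `<path>`. Its stroke #008000 means score at S519, F2227. After flipping Y the toolpath is (10.9308,167.5532) → (33.3613,182.2385) → (58.8279,173.8577) → (68.1538,148.7218) → (54.3163,125.7586) → (27.7354,122.2598) → (8.4270,140.8601) → (10.9308,167.5532), returning to the start.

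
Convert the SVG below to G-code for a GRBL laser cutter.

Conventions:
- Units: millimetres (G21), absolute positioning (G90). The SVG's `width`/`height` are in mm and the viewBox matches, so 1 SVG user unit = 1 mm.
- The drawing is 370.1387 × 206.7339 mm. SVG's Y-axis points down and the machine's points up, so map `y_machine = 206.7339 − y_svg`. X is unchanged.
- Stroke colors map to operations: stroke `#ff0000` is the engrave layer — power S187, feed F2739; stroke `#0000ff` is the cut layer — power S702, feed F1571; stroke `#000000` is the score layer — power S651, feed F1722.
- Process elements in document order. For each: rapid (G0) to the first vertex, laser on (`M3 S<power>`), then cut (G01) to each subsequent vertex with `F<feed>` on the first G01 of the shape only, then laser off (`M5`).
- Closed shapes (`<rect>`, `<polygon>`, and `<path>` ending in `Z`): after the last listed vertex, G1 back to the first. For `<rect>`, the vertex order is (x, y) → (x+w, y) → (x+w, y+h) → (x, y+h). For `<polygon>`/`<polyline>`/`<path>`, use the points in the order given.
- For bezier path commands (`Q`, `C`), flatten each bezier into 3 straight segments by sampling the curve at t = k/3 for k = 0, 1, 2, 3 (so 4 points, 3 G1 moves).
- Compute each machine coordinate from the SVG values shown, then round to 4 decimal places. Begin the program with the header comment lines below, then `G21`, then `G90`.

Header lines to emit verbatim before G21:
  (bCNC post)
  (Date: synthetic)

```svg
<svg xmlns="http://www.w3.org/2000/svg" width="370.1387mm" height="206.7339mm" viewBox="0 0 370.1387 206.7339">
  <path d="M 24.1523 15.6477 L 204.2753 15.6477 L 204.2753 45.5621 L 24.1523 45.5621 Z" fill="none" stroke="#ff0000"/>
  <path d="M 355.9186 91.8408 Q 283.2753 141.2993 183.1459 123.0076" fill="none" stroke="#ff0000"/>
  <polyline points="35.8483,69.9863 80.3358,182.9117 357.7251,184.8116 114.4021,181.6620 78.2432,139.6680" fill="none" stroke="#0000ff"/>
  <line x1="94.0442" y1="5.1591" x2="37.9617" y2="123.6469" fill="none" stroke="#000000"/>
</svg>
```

(bCNC post)
(Date: synthetic)
G21
G90
G0 X24.1523 Y191.0862
M3 S187
G01 X204.2753 Y191.0862 F2739
G01 X204.2753 Y161.1718
G01 X24.1523 Y161.1718
G01 X24.1523 Y191.0862
M5
G0 X355.9186 Y114.8931
M3 S187
G01 X304.4357 Y89.4486 F2739
G01 X246.8448 Y79.0596
G01 X183.1459 Y83.7263
M5
G0 X35.8483 Y136.7476
M3 S702
G01 X80.3358 Y23.8222 F1571
G01 X357.7251 Y21.9223
G01 X114.4021 Y25.0719
G01 X78.2432 Y67.0659
M5
G0 X94.0442 Y201.5748
M3 S651
G01 X37.9617 Y83.0870 F1722
M5

viewBox `0 0 370.1387 206.7339` with mm width/height → 1 unit = 1 mm. Flip: y_m = 206.7339 − y_svg.

**Shape 1** — `<path>` rectangle, stroke `#ff0000` → engrave (S187, F2739). Machine vertices: (24.1523,191.0862) → (204.2753,191.0862) → (204.2753,161.1718) → (24.1523,161.1718) → (24.1523,191.0862). Closed: final G1 returns to the first vertex.

**Shape 2** — `<path>` quadratic bezier, stroke `#ff0000` → engrave (S187, F2739). Control points (SVG): P0=(355.9186,91.8408), P1=(283.2753,141.2993), P2=(183.1459,123.0076); sampled at t=k/3. Machine vertices: (355.9186,114.8931) → (304.4357,89.4486) → (246.8448,79.0596) → (183.1459,83.7263). Open path.

**Shape 3** — `<polyline>` open polyline, stroke `#0000ff` → cut (S702, F1571). Machine vertices: (35.8483,136.7476) → (80.3358,23.8222) → (357.7251,21.9223) → (114.4021,25.0719) → (78.2432,67.0659). Open path.

**Shape 4** — `<line>` line segment, stroke `#000000` → score (S651, F1722). Machine vertices: (94.0442,201.5748) → (37.9617,83.0870). Open path.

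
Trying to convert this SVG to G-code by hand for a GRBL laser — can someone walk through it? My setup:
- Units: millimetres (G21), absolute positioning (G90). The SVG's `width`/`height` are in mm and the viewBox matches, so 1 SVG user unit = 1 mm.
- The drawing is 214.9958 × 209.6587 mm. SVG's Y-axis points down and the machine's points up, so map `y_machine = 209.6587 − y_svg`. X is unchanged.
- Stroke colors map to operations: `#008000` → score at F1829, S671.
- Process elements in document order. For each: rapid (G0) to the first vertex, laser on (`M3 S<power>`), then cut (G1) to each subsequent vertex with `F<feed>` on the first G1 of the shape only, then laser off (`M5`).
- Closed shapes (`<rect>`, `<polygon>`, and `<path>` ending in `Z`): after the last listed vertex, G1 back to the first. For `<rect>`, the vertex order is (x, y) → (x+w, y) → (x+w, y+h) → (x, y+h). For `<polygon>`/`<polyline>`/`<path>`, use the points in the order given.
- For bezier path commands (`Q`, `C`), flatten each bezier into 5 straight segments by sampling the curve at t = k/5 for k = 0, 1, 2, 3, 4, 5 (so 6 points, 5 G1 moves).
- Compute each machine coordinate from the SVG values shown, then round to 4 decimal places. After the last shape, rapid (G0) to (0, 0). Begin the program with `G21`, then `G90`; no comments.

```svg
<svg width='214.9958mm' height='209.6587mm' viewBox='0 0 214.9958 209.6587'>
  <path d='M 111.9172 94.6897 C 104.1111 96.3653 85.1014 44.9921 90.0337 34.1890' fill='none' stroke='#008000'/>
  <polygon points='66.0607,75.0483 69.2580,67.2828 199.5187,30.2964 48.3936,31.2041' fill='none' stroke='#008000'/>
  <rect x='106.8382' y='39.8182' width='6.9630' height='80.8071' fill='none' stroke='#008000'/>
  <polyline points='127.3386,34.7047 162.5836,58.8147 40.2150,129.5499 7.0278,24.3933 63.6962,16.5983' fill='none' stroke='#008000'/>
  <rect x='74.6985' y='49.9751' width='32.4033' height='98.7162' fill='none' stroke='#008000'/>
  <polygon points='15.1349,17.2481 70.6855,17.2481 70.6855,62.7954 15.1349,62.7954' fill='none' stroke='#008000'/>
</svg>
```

G21
G90
G0 X111.9172 Y114.9690
M3 S671
G1 X106.1703 Y119.5805 F1829
G1 X99.4215 Y132.4301
G1 X93.3578 Y149.0239
G1 X89.6662 Y164.8684
G1 X90.0337 Y175.4697
M5
G0 X66.0607 Y134.6104
M3 S671
G1 X69.2580 Y142.3759 F1829
G1 X199.5187 Y179.3623
G1 X48.3936 Y178.4546
G1 X66.0607 Y134.6104
M5
G0 X106.8382 Y169.8405
M3 S671
G1 X113.8012 Y169.8405 F1829
G1 X113.8012 Y89.0334
G1 X106.8382 Y89.0334
G1 X106.8382 Y169.8405
M5
G0 X127.3386 Y174.9540
M3 S671
G1 X162.5836 Y150.8440 F1829
G1 X40.2150 Y80.1088
G1 X7.0278 Y185.2654
G1 X63.6962 Y193.0604
M5
G0 X74.6985 Y159.6836
M3 S671
G1 X107.1018 Y159.6836 F1829
G1 X107.1018 Y60.9674
G1 X74.6985 Y60.9674
G1 X74.6985 Y159.6836
M5
G0 X15.1349 Y192.4106
M3 S671
G1 X70.6855 Y192.4106 F1829
G1 X70.6855 Y146.8633
G1 X15.1349 Y146.8633
G1 X15.1349 Y192.4106
M5
G0 X0.0000 Y0.0000

viewBox `0 0 214.9958 209.6587` with mm width/height → 1 unit = 1 mm. Flip: y_m = 209.6587 − y_svg.

**Shape 1** — `<path>` cubic bezier, stroke `#008000` → score (S671, F1829). Control points (SVG): P0=(111.9172,94.6897), P1=(104.1111,96.3653), P2=(85.1014,44.9921), P3=(90.0337,34.1890); sampled at t=k/5. Machine vertices: (111.9172,114.9690) → (106.1703,119.5805) → (99.4215,132.4301) → (93.3578,149.0239) → (89.6662,164.8684) → (90.0337,175.4697). Open path.

**Shape 2** — `<polygon>` closed polygon, stroke `#008000` → score (S671, F1829). Machine vertices: (66.0607,134.6104) → (69.2580,142.3759) → (199.5187,179.3623) → (48.3936,178.4546) → (66.0607,134.6104). Closed: final G1 returns to the first vertex.

**Shape 3** — `<rect>` rectangle, stroke `#008000` → score (S671, F1829). Machine vertices: (106.8382,169.8405) → (113.8012,169.8405) → (113.8012,89.0334) → (106.8382,89.0334) → (106.8382,169.8405). Closed: final G1 returns to the first vertex.

**Shape 4** — `<polyline>` open polyline, stroke `#008000` → score (S671, F1829). Machine vertices: (127.3386,174.9540) → (162.5836,150.8440) → (40.2150,80.1088) → (7.0278,185.2654) → (63.6962,193.0604). Open path.

**Shape 5** — `<rect>` rectangle, stroke `#008000` → score (S671, F1829). Machine vertices: (74.6985,159.6836) → (107.1018,159.6836) → (107.1018,60.9674) → (74.6985,60.9674) → (74.6985,159.6836). Closed: final G1 returns to the first vertex.

**Shape 6** — `<polygon>` rectangle, stroke `#008000` → score (S671, F1829). Machine vertices: (15.1349,192.4106) → (70.6855,192.4106) → (70.6855,146.8633) → (15.1349,146.8633) → (15.1349,192.4106). Closed: final G1 returns to the first vertex.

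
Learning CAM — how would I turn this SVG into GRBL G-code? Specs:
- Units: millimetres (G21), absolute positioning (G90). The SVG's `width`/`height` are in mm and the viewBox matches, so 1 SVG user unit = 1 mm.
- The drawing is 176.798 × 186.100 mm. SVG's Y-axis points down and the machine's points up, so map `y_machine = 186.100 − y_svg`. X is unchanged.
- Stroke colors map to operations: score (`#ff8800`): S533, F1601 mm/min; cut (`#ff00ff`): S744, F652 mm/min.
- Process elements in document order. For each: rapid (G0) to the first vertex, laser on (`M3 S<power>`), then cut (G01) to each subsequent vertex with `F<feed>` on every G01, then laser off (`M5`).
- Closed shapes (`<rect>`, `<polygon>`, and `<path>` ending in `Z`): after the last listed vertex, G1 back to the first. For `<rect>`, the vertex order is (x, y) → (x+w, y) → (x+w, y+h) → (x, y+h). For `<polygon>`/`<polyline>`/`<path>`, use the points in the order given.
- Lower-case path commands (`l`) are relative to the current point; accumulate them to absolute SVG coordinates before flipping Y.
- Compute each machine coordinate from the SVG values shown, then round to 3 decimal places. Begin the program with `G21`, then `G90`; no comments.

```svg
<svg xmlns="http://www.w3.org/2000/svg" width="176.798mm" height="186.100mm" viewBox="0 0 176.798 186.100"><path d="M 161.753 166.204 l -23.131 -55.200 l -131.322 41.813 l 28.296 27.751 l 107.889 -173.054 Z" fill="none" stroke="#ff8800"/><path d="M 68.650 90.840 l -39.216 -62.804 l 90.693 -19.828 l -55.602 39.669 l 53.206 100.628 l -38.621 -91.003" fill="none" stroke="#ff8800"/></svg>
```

G21
G90
G0 X161.753 Y19.896
M3 S533
G01 X138.622 Y75.096 F1601
G01 X7.300 Y33.283 F1601
G01 X35.596 Y5.532 F1601
G01 X143.485 Y178.586 F1601
G01 X161.753 Y19.896 F1601
M5
G0 X68.650 Y95.260
M3 S533
G01 X29.434 Y158.064 F1601
G01 X120.127 Y177.892 F1601
G01 X64.525 Y138.223 F1601
G01 X117.731 Y37.595 F1601
G01 X79.110 Y128.598 F1601
M5

viewBox `0 0 176.798 186.100` with mm width/height → 1 unit = 1 mm. Flip: y_m = 186.100 − y_svg.

**Shape 1** — `<path>` closed polygon, stroke `#ff8800` → score (S533, F1601). Machine vertices: (161.753,19.896) → (138.622,75.096) → (7.300,33.283) → (35.596,5.532) → (143.485,178.586) → (161.753,19.896). Closed: final G1 returns to the first vertex.

**Shape 2** — `<path>` open polyline, stroke `#ff8800` → score (S533, F1601). Machine vertices: (68.650,95.260) → (29.434,158.064) → (120.127,177.892) → (64.525,138.223) → (117.731,37.595) → (79.110,128.598). Open path.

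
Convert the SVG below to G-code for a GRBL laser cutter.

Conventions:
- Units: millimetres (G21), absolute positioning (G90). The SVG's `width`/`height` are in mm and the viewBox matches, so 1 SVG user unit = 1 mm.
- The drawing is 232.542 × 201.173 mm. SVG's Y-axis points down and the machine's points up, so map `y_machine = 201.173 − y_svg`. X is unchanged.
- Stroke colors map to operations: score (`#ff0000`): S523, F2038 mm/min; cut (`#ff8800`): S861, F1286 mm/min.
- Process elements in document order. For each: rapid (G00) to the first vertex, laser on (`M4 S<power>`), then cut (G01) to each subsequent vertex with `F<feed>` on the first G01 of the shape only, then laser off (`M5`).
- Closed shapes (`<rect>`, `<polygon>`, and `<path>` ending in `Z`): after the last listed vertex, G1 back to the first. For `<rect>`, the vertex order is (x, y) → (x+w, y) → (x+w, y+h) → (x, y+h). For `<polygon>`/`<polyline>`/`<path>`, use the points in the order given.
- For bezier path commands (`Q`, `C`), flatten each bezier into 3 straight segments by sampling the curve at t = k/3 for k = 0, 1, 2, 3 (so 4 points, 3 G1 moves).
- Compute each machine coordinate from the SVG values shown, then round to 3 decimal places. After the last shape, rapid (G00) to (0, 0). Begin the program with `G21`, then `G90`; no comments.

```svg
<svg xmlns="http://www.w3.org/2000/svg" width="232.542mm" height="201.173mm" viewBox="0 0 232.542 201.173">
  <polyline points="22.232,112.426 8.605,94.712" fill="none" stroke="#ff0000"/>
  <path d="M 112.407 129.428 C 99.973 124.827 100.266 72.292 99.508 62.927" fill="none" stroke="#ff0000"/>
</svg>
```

1 u = 1 mm; y_m = 201.173 − y.

[1] `<polyline>` line segment, #ff0000→score S523 F2038: (22.232,88.747) → (8.605,106.461)

[2] `<path>` cubic bezier, #ff0000→score S523 F2038: (112.407,71.745) → (103.705,88.950) → (100.426,117.865) → (99.508,138.246)

G21
G90
G00 X22.232 Y88.747
M4 S523
G01 X8.605 Y106.461 F2038
M5
G00 X112.407 Y71.745
M4 S523
G01 X103.705 Y88.950 F2038
G01 X100.426 Y117.865
G01 X99.508 Y138.246
M5
G00 X0.000 Y0.000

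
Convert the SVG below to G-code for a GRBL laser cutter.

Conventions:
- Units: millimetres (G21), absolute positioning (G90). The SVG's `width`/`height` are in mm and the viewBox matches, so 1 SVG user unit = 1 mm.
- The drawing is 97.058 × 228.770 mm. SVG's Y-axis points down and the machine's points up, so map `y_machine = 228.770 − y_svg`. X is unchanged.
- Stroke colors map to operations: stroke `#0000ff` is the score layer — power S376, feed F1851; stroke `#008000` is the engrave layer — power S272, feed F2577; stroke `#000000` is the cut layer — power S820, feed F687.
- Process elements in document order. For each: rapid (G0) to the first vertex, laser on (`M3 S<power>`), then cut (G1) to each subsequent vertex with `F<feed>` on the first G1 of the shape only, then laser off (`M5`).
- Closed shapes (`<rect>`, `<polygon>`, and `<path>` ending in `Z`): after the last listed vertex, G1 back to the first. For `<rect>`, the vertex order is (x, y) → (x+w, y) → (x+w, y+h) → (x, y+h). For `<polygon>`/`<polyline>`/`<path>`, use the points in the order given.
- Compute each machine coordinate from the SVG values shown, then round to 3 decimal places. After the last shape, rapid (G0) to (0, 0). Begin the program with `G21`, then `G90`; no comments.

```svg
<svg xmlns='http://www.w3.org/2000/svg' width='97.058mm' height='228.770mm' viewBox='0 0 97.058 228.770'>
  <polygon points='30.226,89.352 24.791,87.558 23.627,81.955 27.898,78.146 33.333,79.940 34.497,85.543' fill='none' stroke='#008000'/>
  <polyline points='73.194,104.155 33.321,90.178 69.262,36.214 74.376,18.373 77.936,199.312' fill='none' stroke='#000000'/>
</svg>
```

viewBox `0 0 97.058 228.770` with mm width/height → 1 unit = 1 mm. Flip: y_m = 228.770 − y_svg.

**Shape 1** — `<polygon>` regular polygon, stroke `#008000` → engrave (S272, F2577). Machine vertices: (30.226,139.418) → (24.791,141.212) → (23.627,146.815) → (27.898,150.624) → (33.333,148.830) → (34.497,143.227) → (30.226,139.418). Closed: final G1 returns to the first vertex.

**Shape 2** — `<polyline>` open polyline, stroke `#000000` → cut (S820, F687). Machine vertices: (73.194,124.615) → (33.321,138.592) → (69.262,192.556) → (74.376,210.397) → (77.936,29.458). Open path.

G21
G90
G0 X30.226 Y139.418
M3 S272
G1 X24.791 Y141.212 F2577
G1 X23.627 Y146.815
G1 X27.898 Y150.624
G1 X33.333 Y148.830
G1 X34.497 Y143.227
G1 X30.226 Y139.418
M5
G0 X73.194 Y124.615
M3 S820
G1 X33.321 Y138.592 F687
G1 X69.262 Y192.556
G1 X74.376 Y210.397
G1 X77.936 Y29.458
M5
G0 X0.000 Y0.000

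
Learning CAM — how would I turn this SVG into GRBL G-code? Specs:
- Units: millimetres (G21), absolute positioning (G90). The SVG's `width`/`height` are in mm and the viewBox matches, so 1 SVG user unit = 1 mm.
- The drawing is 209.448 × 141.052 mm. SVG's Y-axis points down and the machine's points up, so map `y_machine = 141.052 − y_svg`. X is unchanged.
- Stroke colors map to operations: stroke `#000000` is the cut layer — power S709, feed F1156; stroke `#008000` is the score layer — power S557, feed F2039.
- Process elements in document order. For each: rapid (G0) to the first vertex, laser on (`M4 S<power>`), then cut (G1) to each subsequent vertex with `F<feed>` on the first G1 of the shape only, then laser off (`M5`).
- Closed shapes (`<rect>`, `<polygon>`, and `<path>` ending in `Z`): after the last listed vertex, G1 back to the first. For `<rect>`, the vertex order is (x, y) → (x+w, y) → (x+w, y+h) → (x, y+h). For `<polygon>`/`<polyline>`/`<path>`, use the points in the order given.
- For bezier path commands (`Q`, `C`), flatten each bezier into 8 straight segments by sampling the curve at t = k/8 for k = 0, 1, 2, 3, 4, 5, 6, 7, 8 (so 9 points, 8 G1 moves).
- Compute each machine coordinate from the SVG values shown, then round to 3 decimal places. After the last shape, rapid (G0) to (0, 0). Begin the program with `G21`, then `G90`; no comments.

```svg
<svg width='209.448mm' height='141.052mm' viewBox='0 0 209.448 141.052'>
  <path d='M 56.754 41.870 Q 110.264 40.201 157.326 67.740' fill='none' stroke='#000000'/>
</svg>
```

1 u = 1 mm; y_m = 141.052 − y.

[1] `<path>` quadratic bezier, #000000→cut S709 F1156: (56.754,99.182) → (70.031,99.143) → (83.106,98.191) → (95.980,96.326) → (108.652,93.549) → (121.123,89.859) → (133.392,85.256) → (145.460,79.740) → (157.326,73.312)

G21
G90
G0 X56.754 Y99.182
M4 S709
G1 X70.031 Y99.143 F1156
G1 X83.106 Y98.191
G1 X95.980 Y96.326
G1 X108.652 Y93.549
G1 X121.123 Y89.859
G1 X133.392 Y85.256
G1 X145.460 Y79.740
G1 X157.326 Y73.312
M5
G0 X0.000 Y0.000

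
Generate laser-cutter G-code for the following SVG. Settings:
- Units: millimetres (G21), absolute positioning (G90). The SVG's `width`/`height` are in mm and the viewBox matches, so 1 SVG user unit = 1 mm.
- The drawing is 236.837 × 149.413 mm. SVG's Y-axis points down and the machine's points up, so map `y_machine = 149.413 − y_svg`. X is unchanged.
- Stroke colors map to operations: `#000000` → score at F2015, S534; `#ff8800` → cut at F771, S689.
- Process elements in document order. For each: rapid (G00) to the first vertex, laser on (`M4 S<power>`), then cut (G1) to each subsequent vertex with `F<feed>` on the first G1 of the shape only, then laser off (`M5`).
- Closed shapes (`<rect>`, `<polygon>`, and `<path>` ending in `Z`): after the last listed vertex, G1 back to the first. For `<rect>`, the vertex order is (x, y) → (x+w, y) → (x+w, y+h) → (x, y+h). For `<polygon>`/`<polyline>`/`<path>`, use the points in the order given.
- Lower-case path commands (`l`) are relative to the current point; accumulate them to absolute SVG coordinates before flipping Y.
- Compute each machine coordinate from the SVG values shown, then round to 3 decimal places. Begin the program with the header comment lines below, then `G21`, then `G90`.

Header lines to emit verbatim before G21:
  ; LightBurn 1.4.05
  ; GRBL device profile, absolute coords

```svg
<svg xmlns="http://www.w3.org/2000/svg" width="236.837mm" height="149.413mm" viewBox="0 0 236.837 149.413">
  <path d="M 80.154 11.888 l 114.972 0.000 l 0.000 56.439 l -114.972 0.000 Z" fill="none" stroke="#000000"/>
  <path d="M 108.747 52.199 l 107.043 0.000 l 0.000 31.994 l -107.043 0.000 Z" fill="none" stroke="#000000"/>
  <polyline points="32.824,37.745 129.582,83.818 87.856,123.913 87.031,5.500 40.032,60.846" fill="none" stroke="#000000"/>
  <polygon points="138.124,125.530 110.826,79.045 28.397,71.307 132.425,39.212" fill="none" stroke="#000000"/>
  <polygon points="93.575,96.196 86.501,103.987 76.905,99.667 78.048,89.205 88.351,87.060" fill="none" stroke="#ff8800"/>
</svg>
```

; LightBurn 1.4.05
; GRBL device profile, absolute coords
G21
G90
G00 X80.154 Y137.525
M4 S534
G1 X195.126 Y137.525 F2015
G1 X195.126 Y81.086
G1 X80.154 Y81.086
G1 X80.154 Y137.525
M5
G00 X108.747 Y97.214
M4 S534
G1 X215.790 Y97.214 F2015
G1 X215.790 Y65.220
G1 X108.747 Y65.220
G1 X108.747 Y97.214
M5
G00 X32.824 Y111.668
M4 S534
G1 X129.582 Y65.595 F2015
G1 X87.856 Y25.500
G1 X87.031 Y143.913
G1 X40.032 Y88.567
M5
G00 X138.124 Y23.883
M4 S534
G1 X110.826 Y70.368 F2015
G1 X28.397 Y78.106
G1 X132.425 Y110.201
G1 X138.124 Y23.883
M5
G00 X93.575 Y53.217
M4 S689
G1 X86.501 Y45.426 F771
G1 X76.905 Y49.746
G1 X78.048 Y60.208
G1 X88.351 Y62.353
G1 X93.575 Y53.217
M5

Since the viewBox matches the mm dimensions, user units are millimetres directly. The only transform is the Y-flip y_m = 149.413 − y_svg.

Shape 1 is a rectangle drawn with `<path>`. Its stroke #000000 means score at S534, F2015. After flipping Y the toolpath is (80.154,137.525) → (195.126,137.525) → (195.126,81.086) → (80.154,81.086) → (80.154,137.525), returning to the start.

Shape 2 is a rectangle drawn with `<path>`. Its stroke #000000 means score at S534, F2015. After flipping Y the toolpath is (108.747,97.214) → (215.790,97.214) → (215.790,65.220) → (108.747,65.220) → (108.747,97.214), returning to the start.

Shape 3 is a open polyline drawn with `<polyline>`. Its stroke #000000 means score at S534, F2015. After flipping Y the toolpath is (32.824,111.668) → (129.582,65.595) → (87.856,25.500) → (87.031,143.913) → (40.032,88.567).

Shape 4 is a closed polygon drawn with `<polygon>`. Its stroke #000000 means score at S534, F2015. After flipping Y the toolpath is (138.124,23.883) → (110.826,70.368) → (28.397,78.106) → (132.425,110.201) → (138.124,23.883), returning to the start.

Shape 5 is a regular polygon drawn with `<polygon>`. Its stroke #ff8800 means cut at S689, F771. After flipping Y the toolpath is (93.575,53.217) → (86.501,45.426) → (76.905,49.746) → (78.048,60.208) → (88.351,62.353) → (93.575,53.217), returning to the start.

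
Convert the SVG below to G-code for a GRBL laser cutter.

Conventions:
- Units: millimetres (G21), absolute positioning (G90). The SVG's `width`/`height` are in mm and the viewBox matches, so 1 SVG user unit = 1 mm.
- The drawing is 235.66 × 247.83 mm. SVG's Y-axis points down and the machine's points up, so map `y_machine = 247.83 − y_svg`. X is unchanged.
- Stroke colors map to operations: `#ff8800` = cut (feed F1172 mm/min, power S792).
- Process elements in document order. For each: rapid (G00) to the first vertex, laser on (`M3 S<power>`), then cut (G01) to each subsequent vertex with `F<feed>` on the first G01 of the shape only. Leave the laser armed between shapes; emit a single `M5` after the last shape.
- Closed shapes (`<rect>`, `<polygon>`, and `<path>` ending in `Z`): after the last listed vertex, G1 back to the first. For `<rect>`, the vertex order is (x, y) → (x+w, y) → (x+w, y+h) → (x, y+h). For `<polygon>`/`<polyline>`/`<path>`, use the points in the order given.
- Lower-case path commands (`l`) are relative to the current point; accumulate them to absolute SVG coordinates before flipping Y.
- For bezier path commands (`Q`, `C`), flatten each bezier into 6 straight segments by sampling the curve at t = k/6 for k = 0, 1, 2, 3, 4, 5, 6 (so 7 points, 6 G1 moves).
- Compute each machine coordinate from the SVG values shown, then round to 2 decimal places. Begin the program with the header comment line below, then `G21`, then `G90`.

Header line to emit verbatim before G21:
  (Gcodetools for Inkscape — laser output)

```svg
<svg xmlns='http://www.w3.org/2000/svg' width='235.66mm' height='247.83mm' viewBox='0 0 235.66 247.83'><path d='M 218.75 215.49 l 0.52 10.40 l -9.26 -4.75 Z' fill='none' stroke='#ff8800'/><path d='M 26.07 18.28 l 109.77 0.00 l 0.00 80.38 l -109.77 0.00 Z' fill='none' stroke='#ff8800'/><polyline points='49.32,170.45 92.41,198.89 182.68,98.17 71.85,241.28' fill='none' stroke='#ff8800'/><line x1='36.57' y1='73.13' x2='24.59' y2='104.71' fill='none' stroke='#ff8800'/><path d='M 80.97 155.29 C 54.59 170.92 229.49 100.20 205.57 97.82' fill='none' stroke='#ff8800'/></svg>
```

viewBox `0 0 235.66 247.83` with mm width/height → 1 unit = 1 mm. Flip: y_m = 247.83 − y_svg.

**Shape 1** — `<path>` regular polygon, stroke `#ff8800` → cut (S792, F1172). Machine vertices: (218.75,32.34) → (219.27,21.94) → (210.01,26.69) → (218.75,32.34). Closed: final G1 returns to the first vertex.

**Shape 2** — `<path>` rectangle, stroke `#ff8800` → cut (S792, F1172). Machine vertices: (26.07,229.55) → (135.84,229.55) → (135.84,149.17) → (26.07,149.17) → (26.07,229.55). Closed: final G1 returns to the first vertex.

**Shape 3** — `<polyline>` open polyline, stroke `#ff8800` → cut (S792, F1172). Machine vertices: (49.32,77.38) → (92.41,48.94) → (182.68,149.66) → (71.85,6.55). Open path.

**Shape 4** — `<line>` line segment, stroke `#ff8800` → cut (S792, F1172). Machine vertices: (36.57,174.70) → (24.59,143.12). Open path.

**Shape 5** — `<path>` cubic bezier, stroke `#ff8800` → cut (S792, F1172). Control points (SVG): P0=(80.97,155.29), P1=(54.59,170.92), P2=(229.49,100.20), P3=(205.57,97.82); sampled at t=k/6. Machine vertices: (80.97,92.54) → (82.70,91.20) → (106.86,99.96) → (142.35,114.52) → (178.04,130.58) → (202.81,143.84) → (205.57,150.01). Open path.

(Gcodetools for Inkscape — laser output)
G21
G90
G00 X218.75 Y32.34
M3 S792
G01 X219.27 Y21.94 F1172
G01 X210.01 Y26.69
G01 X218.75 Y32.34
G00 X26.07 Y229.55
M3 S792
G01 X135.84 Y229.55 F1172
G01 X135.84 Y149.17
G01 X26.07 Y149.17
G01 X26.07 Y229.55
G00 X49.32 Y77.38
M3 S792
G01 X92.41 Y48.94 F1172
G01 X182.68 Y149.66
G01 X71.85 Y6.55
G00 X36.57 Y174.70
M3 S792
G01 X24.59 Y143.12 F1172
G00 X80.97 Y92.54
M3 S792
G01 X82.70 Y91.20 F1172
G01 X106.86 Y99.96
G01 X142.35 Y114.52
G01 X178.04 Y130.58
G01 X202.81 Y143.84
G01 X205.57 Y150.01
M5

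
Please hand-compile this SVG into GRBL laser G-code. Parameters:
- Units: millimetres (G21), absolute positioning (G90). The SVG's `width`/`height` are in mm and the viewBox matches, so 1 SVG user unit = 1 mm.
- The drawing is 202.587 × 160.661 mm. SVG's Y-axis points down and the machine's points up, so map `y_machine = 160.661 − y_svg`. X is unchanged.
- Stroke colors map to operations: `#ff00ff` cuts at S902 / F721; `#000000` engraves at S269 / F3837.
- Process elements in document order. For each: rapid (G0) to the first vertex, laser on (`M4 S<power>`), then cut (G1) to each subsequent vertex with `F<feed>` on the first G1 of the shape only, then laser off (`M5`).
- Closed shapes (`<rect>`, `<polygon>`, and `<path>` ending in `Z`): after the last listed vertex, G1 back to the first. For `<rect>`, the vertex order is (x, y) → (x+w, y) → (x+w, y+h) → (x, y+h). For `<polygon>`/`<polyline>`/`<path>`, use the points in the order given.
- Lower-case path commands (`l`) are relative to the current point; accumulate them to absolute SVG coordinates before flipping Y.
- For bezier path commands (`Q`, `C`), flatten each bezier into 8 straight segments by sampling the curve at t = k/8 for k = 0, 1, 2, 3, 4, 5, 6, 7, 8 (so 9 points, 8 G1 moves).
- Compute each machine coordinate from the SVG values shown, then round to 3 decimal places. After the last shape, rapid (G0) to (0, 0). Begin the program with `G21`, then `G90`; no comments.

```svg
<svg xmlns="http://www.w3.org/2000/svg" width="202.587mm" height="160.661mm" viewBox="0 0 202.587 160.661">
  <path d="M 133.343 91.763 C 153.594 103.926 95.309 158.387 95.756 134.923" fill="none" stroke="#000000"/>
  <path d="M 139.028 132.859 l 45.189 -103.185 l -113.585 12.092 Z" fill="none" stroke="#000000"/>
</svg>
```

Since the viewBox matches the mm dimensions, user units are millimetres directly. The only transform is the Y-flip y_m = 160.661 − y_svg.

Shape 1 is a cubic bezier drawn with `<path>`. Its stroke #000000 means engrave at S269, F3837. After flipping Y the toolpath is (133.343,68.898) → (137.524,62.589) → (135.951,53.723) → (130.232,43.710) → (121.976,33.958) → (112.792,25.876) → (104.288,20.872) → (98.073,20.357) → (95.756,25.738).

Shape 2 is a closed polygon drawn with `<path>`. Its stroke #000000 means engrave at S269, F3837. After flipping Y the toolpath is (139.028,27.802) → (184.217,130.987) → (70.632,118.895) → (139.028,27.802), returning to the start.

G21
G90
G0 X133.343 Y68.898
M4 S269
G1 X137.524 Y62.589 F3837
G1 X135.951 Y53.723
G1 X130.232 Y43.710
G1 X121.976 Y33.958
G1 X112.792 Y25.876
G1 X104.288 Y20.872
G1 X98.073 Y20.357
G1 X95.756 Y25.738
M5
G0 X139.028 Y27.802
M4 S269
G1 X184.217 Y130.987 F3837
G1 X70.632 Y118.895
G1 X139.028 Y27.802
M5
G0 X0.000 Y0.000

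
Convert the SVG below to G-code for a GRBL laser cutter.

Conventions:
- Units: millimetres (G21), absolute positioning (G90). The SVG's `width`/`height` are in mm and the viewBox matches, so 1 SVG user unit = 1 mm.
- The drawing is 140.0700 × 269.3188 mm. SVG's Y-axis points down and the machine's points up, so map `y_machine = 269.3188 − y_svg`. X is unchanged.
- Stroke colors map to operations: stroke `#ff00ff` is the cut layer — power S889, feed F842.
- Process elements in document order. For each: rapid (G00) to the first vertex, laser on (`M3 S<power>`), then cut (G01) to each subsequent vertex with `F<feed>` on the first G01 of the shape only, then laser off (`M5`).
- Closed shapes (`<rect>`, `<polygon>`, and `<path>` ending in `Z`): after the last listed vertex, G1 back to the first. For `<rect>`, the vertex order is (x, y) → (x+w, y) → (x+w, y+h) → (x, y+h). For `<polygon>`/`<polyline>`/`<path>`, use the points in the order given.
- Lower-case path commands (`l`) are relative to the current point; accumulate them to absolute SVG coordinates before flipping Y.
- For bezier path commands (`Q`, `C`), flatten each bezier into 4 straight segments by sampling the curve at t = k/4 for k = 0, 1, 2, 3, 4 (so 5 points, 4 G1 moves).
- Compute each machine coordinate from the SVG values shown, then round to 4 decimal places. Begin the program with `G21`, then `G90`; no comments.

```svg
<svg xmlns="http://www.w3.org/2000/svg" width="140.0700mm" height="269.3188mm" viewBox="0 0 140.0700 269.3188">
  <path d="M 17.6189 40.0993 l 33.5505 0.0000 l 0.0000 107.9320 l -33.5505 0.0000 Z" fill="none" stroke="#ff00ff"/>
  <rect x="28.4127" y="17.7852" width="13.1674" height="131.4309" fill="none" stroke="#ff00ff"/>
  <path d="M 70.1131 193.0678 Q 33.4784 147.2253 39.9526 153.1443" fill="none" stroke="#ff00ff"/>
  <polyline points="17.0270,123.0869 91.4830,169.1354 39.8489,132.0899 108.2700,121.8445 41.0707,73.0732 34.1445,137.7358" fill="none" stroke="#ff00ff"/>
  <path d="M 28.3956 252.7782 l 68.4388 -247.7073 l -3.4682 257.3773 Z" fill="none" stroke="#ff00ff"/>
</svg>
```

G21
G90
G00 X17.6189 Y229.2195
M3 S889
G01 X51.1694 Y229.2195 F842
G01 X51.1694 Y121.2875
G01 X17.6189 Y121.2875
G01 X17.6189 Y229.2195
M5
G00 X28.4127 Y251.5336
M3 S889
G01 X41.5801 Y251.5336 F842
G01 X41.5801 Y120.1027
G01 X28.4127 Y120.1027
G01 X28.4127 Y251.5336
M5
G00 X70.1131 Y76.2510
M3 S889
G01 X54.4901 Y95.9372 F842
G01 X44.2556 Y109.1531
G01 X39.4098 Y115.8989
G01 X39.9526 Y116.1745
M5
G00 X17.0270 Y146.2319
M3 S889
G01 X91.4830 Y100.1834 F842
G01 X39.8489 Y137.2289
G01 X108.2700 Y147.4743
G01 X41.0707 Y196.2456
G01 X34.1445 Y131.5830
M5
G00 X28.3956 Y16.5406
M3 S889
G01 X96.8344 Y264.2479 F842
G01 X93.3662 Y6.8706
G01 X28.3956 Y16.5406
M5

Since the viewBox matches the mm dimensions, user units are millimetres directly. The only transform is the Y-flip y_m = 269.3188 − y_svg.

Shape 1 is a rectangle drawn with `<path>`. Its stroke #ff00ff means cut at S889, F842. After flipping Y the toolpath is (17.6189,229.2195) → (51.1694,229.2195) → (51.1694,121.2875) → (17.6189,121.2875) → (17.6189,229.2195), returning to the start.

Shape 2 is a rectangle drawn with `<rect>`. Its stroke #ff00ff means cut at S889, F842. After flipping Y the toolpath is (28.4127,251.5336) → (41.5801,251.5336) → (41.5801,120.1027) → (28.4127,120.1027) → (28.4127,251.5336), returning to the start.

Shape 3 is a quadratic bezier drawn with `<path>`. Its stroke #ff00ff means cut at S889, F842. After flipping Y the toolpath is (70.1131,76.2510) → (54.4901,95.9372) → (44.2556,109.1531) → (39.4098,115.8989) → (39.9526,116.1745).

Shape 4 is a open polyline drawn with `<polyline>`. Its stroke #ff00ff means cut at S889, F842. After flipping Y the toolpath is (17.0270,146.2319) → (91.4830,100.1834) → (39.8489,137.2289) → (108.2700,147.4743) → (41.0707,196.2456) → (34.1445,131.5830).

Shape 5 is a closed polygon drawn with `<path>`. Its stroke #ff00ff means cut at S889, F842. After flipping Y the toolpath is (28.3956,16.5406) → (96.8344,264.2479) → (93.3662,6.8706) → (28.3956,16.5406), returning to the start.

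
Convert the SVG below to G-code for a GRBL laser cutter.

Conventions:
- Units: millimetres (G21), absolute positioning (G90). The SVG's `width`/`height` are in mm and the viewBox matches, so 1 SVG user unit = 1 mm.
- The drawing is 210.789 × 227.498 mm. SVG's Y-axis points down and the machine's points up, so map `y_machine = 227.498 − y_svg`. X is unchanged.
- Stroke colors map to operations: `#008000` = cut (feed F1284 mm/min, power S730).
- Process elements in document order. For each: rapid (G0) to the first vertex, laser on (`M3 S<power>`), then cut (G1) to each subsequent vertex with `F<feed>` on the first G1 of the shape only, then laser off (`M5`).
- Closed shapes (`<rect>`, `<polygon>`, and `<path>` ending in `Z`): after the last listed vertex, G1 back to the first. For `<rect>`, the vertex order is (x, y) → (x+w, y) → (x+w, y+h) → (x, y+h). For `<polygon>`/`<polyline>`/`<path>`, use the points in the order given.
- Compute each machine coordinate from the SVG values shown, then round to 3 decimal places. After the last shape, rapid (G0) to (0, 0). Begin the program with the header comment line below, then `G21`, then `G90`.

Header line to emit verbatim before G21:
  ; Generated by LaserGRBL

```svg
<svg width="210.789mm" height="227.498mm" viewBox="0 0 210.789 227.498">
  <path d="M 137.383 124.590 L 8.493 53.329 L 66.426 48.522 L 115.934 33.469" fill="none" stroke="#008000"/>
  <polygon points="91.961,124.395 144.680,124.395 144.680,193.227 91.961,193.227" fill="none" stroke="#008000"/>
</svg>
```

; Generated by LaserGRBL
G21
G90
G0 X137.383 Y102.908
M3 S730
G1 X8.493 Y174.169 F1284
G1 X66.426 Y178.976
G1 X115.934 Y194.029
M5
G0 X91.961 Y103.103
M3 S730
G1 X144.680 Y103.103 F1284
G1 X144.680 Y34.271
G1 X91.961 Y34.271
G1 X91.961 Y103.103
M5
G0 X0.000 Y0.000

Since the viewBox matches the mm dimensions, user units are millimetres directly. The only transform is the Y-flip y_m = 227.498 − y_svg.

Shape 1 is a open polyline drawn with `<path>`. Its stroke #008000 means cut at S730, F1284. After flipping Y the toolpath is (137.383,102.908) → (8.493,174.169) → (66.426,178.976) → (115.934,194.029).

Shape 2 is a rectangle drawn with `<polygon>`. Its stroke #008000 means cut at S730, F1284. After flipping Y the toolpath is (91.961,103.103) → (144.680,103.103) → (144.680,34.271) → (91.961,34.271) → (91.961,103.103), returning to the start.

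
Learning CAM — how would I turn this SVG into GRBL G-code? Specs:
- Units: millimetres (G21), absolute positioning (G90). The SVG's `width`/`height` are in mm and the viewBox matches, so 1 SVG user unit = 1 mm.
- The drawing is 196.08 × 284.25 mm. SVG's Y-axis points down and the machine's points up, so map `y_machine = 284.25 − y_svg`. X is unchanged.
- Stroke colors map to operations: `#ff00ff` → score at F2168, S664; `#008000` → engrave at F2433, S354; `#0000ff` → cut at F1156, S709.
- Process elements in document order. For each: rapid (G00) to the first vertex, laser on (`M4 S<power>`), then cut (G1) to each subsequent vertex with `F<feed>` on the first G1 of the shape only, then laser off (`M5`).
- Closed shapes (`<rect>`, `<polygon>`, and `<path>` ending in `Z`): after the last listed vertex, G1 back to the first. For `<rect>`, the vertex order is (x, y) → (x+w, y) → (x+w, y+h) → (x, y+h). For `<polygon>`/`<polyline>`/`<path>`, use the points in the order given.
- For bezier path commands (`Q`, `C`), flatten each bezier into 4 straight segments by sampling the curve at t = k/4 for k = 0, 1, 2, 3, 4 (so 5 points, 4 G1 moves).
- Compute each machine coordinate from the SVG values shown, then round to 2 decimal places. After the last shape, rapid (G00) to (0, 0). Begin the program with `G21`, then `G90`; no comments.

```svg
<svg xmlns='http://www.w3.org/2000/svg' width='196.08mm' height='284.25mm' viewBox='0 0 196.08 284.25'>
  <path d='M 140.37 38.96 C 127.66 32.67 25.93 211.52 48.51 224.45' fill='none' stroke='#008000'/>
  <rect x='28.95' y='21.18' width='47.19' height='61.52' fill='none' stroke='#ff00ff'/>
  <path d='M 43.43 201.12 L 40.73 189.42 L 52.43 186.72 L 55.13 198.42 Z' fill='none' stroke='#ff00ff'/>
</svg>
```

Since the viewBox matches the mm dimensions, user units are millimetres directly. The only transform is the Y-flip y_m = 284.25 − y_svg.

Shape 1 is a cubic bezier drawn with `<path>`. Its stroke #008000 means engrave at S354, F2433. After flipping Y the toolpath is (140.37,245.29) → (117.48,220.78) → (81.21,159.75) → (51.55,95.12) → (48.51,59.80).

Shape 2 is a rectangle drawn with `<rect>`. Its stroke #ff00ff means score at S664, F2168. After flipping Y the toolpath is (28.95,263.07) → (76.14,263.07) → (76.14,201.55) → (28.95,201.55) → (28.95,263.07), returning to the start.

Shape 3 is a regular polygon drawn with `<path>`. Its stroke #ff00ff means score at S664, F2168. After flipping Y the toolpath is (43.43,83.13) → (40.73,94.83) → (52.43,97.53) → (55.13,85.83) → (43.43,83.13), returning to the start.

G21
G90
G00 X140.37 Y245.29
M4 S354
G1 X117.48 Y220.78 F2433
G1 X81.21 Y159.75
G1 X51.55 Y95.12
G1 X48.51 Y59.80
M5
G00 X28.95 Y263.07
M4 S664
G1 X76.14 Y263.07 F2168
G1 X76.14 Y201.55
G1 X28.95 Y201.55
G1 X28.95 Y263.07
M5
G00 X43.43 Y83.13
M4 S664
G1 X40.73 Y94.83 F2168
G1 X52.43 Y97.53
G1 X55.13 Y85.83
G1 X43.43 Y83.13
M5
G00 X0.00 Y0.00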